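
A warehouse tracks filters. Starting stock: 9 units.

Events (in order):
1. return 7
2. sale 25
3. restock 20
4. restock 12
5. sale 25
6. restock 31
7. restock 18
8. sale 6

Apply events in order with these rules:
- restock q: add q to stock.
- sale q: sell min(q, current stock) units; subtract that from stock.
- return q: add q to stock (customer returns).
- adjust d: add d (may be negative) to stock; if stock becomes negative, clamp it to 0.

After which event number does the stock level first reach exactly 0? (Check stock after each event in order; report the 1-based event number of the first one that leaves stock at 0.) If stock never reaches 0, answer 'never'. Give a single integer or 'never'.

Processing events:
Start: stock = 9
  Event 1 (return 7): 9 + 7 = 16
  Event 2 (sale 25): sell min(25,16)=16. stock: 16 - 16 = 0. total_sold = 16
  Event 3 (restock 20): 0 + 20 = 20
  Event 4 (restock 12): 20 + 12 = 32
  Event 5 (sale 25): sell min(25,32)=25. stock: 32 - 25 = 7. total_sold = 41
  Event 6 (restock 31): 7 + 31 = 38
  Event 7 (restock 18): 38 + 18 = 56
  Event 8 (sale 6): sell min(6,56)=6. stock: 56 - 6 = 50. total_sold = 47
Final: stock = 50, total_sold = 47

First zero at event 2.

Answer: 2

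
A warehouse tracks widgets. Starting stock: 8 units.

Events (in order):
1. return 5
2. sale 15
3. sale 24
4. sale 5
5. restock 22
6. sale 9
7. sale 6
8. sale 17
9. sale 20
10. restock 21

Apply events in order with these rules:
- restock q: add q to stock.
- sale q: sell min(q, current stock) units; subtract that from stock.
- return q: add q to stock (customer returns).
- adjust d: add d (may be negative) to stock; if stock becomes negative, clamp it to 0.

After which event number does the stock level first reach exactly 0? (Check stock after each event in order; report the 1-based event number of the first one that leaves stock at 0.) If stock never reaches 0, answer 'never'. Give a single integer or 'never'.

Processing events:
Start: stock = 8
  Event 1 (return 5): 8 + 5 = 13
  Event 2 (sale 15): sell min(15,13)=13. stock: 13 - 13 = 0. total_sold = 13
  Event 3 (sale 24): sell min(24,0)=0. stock: 0 - 0 = 0. total_sold = 13
  Event 4 (sale 5): sell min(5,0)=0. stock: 0 - 0 = 0. total_sold = 13
  Event 5 (restock 22): 0 + 22 = 22
  Event 6 (sale 9): sell min(9,22)=9. stock: 22 - 9 = 13. total_sold = 22
  Event 7 (sale 6): sell min(6,13)=6. stock: 13 - 6 = 7. total_sold = 28
  Event 8 (sale 17): sell min(17,7)=7. stock: 7 - 7 = 0. total_sold = 35
  Event 9 (sale 20): sell min(20,0)=0. stock: 0 - 0 = 0. total_sold = 35
  Event 10 (restock 21): 0 + 21 = 21
Final: stock = 21, total_sold = 35

First zero at event 2.

Answer: 2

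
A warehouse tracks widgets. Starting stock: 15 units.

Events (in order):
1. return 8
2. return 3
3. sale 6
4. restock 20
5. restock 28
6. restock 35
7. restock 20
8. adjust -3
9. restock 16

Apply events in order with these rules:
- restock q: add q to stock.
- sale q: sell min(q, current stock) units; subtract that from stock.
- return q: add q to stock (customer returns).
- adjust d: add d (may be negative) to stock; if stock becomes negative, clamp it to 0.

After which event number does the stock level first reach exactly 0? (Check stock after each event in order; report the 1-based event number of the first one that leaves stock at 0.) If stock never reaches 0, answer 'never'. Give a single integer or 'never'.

Processing events:
Start: stock = 15
  Event 1 (return 8): 15 + 8 = 23
  Event 2 (return 3): 23 + 3 = 26
  Event 3 (sale 6): sell min(6,26)=6. stock: 26 - 6 = 20. total_sold = 6
  Event 4 (restock 20): 20 + 20 = 40
  Event 5 (restock 28): 40 + 28 = 68
  Event 6 (restock 35): 68 + 35 = 103
  Event 7 (restock 20): 103 + 20 = 123
  Event 8 (adjust -3): 123 + -3 = 120
  Event 9 (restock 16): 120 + 16 = 136
Final: stock = 136, total_sold = 6

Stock never reaches 0.

Answer: never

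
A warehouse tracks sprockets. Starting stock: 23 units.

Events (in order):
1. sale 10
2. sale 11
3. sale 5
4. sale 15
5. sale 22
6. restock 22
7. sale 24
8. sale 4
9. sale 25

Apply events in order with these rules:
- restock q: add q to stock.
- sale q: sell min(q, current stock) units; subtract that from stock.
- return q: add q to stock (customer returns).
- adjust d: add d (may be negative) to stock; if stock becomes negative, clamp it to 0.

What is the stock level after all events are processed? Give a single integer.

Answer: 0

Derivation:
Processing events:
Start: stock = 23
  Event 1 (sale 10): sell min(10,23)=10. stock: 23 - 10 = 13. total_sold = 10
  Event 2 (sale 11): sell min(11,13)=11. stock: 13 - 11 = 2. total_sold = 21
  Event 3 (sale 5): sell min(5,2)=2. stock: 2 - 2 = 0. total_sold = 23
  Event 4 (sale 15): sell min(15,0)=0. stock: 0 - 0 = 0. total_sold = 23
  Event 5 (sale 22): sell min(22,0)=0. stock: 0 - 0 = 0. total_sold = 23
  Event 6 (restock 22): 0 + 22 = 22
  Event 7 (sale 24): sell min(24,22)=22. stock: 22 - 22 = 0. total_sold = 45
  Event 8 (sale 4): sell min(4,0)=0. stock: 0 - 0 = 0. total_sold = 45
  Event 9 (sale 25): sell min(25,0)=0. stock: 0 - 0 = 0. total_sold = 45
Final: stock = 0, total_sold = 45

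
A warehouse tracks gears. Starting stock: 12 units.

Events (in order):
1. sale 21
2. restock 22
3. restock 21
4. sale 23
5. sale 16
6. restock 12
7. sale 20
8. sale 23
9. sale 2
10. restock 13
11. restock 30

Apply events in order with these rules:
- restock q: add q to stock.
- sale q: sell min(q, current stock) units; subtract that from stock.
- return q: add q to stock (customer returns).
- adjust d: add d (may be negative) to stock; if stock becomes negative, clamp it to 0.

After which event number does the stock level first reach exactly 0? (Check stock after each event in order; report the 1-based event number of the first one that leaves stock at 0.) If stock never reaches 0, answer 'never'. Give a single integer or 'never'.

Processing events:
Start: stock = 12
  Event 1 (sale 21): sell min(21,12)=12. stock: 12 - 12 = 0. total_sold = 12
  Event 2 (restock 22): 0 + 22 = 22
  Event 3 (restock 21): 22 + 21 = 43
  Event 4 (sale 23): sell min(23,43)=23. stock: 43 - 23 = 20. total_sold = 35
  Event 5 (sale 16): sell min(16,20)=16. stock: 20 - 16 = 4. total_sold = 51
  Event 6 (restock 12): 4 + 12 = 16
  Event 7 (sale 20): sell min(20,16)=16. stock: 16 - 16 = 0. total_sold = 67
  Event 8 (sale 23): sell min(23,0)=0. stock: 0 - 0 = 0. total_sold = 67
  Event 9 (sale 2): sell min(2,0)=0. stock: 0 - 0 = 0. total_sold = 67
  Event 10 (restock 13): 0 + 13 = 13
  Event 11 (restock 30): 13 + 30 = 43
Final: stock = 43, total_sold = 67

First zero at event 1.

Answer: 1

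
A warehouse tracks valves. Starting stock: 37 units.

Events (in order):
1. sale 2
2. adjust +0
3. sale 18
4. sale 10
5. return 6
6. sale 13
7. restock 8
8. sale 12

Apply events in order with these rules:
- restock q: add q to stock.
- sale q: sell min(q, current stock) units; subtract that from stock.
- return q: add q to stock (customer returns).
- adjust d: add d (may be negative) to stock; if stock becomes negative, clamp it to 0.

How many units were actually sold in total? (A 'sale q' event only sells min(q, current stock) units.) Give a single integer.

Processing events:
Start: stock = 37
  Event 1 (sale 2): sell min(2,37)=2. stock: 37 - 2 = 35. total_sold = 2
  Event 2 (adjust +0): 35 + 0 = 35
  Event 3 (sale 18): sell min(18,35)=18. stock: 35 - 18 = 17. total_sold = 20
  Event 4 (sale 10): sell min(10,17)=10. stock: 17 - 10 = 7. total_sold = 30
  Event 5 (return 6): 7 + 6 = 13
  Event 6 (sale 13): sell min(13,13)=13. stock: 13 - 13 = 0. total_sold = 43
  Event 7 (restock 8): 0 + 8 = 8
  Event 8 (sale 12): sell min(12,8)=8. stock: 8 - 8 = 0. total_sold = 51
Final: stock = 0, total_sold = 51

Answer: 51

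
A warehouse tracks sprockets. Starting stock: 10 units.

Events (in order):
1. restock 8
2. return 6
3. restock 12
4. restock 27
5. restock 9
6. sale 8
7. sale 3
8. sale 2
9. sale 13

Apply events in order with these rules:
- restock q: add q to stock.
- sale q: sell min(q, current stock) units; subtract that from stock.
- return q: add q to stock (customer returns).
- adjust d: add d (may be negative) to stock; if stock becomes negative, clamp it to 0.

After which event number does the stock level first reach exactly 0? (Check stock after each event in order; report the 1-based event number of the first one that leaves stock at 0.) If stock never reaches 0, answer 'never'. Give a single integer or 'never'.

Answer: never

Derivation:
Processing events:
Start: stock = 10
  Event 1 (restock 8): 10 + 8 = 18
  Event 2 (return 6): 18 + 6 = 24
  Event 3 (restock 12): 24 + 12 = 36
  Event 4 (restock 27): 36 + 27 = 63
  Event 5 (restock 9): 63 + 9 = 72
  Event 6 (sale 8): sell min(8,72)=8. stock: 72 - 8 = 64. total_sold = 8
  Event 7 (sale 3): sell min(3,64)=3. stock: 64 - 3 = 61. total_sold = 11
  Event 8 (sale 2): sell min(2,61)=2. stock: 61 - 2 = 59. total_sold = 13
  Event 9 (sale 13): sell min(13,59)=13. stock: 59 - 13 = 46. total_sold = 26
Final: stock = 46, total_sold = 26

Stock never reaches 0.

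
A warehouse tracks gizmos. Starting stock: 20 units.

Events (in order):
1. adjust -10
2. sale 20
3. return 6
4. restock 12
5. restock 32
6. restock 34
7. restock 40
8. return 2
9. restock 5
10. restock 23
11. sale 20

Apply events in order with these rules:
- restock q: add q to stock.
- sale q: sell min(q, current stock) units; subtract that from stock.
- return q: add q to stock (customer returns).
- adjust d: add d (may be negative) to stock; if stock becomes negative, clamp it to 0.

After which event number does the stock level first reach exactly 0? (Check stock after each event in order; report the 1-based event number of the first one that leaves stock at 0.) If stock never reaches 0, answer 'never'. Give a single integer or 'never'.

Answer: 2

Derivation:
Processing events:
Start: stock = 20
  Event 1 (adjust -10): 20 + -10 = 10
  Event 2 (sale 20): sell min(20,10)=10. stock: 10 - 10 = 0. total_sold = 10
  Event 3 (return 6): 0 + 6 = 6
  Event 4 (restock 12): 6 + 12 = 18
  Event 5 (restock 32): 18 + 32 = 50
  Event 6 (restock 34): 50 + 34 = 84
  Event 7 (restock 40): 84 + 40 = 124
  Event 8 (return 2): 124 + 2 = 126
  Event 9 (restock 5): 126 + 5 = 131
  Event 10 (restock 23): 131 + 23 = 154
  Event 11 (sale 20): sell min(20,154)=20. stock: 154 - 20 = 134. total_sold = 30
Final: stock = 134, total_sold = 30

First zero at event 2.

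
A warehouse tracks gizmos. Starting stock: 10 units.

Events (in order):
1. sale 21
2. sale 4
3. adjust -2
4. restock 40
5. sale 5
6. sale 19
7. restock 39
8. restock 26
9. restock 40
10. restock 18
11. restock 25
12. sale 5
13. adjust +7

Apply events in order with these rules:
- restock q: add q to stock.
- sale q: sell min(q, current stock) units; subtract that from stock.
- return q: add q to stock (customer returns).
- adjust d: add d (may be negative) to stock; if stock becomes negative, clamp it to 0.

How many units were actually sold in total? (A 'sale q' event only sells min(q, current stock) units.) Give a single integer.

Answer: 39

Derivation:
Processing events:
Start: stock = 10
  Event 1 (sale 21): sell min(21,10)=10. stock: 10 - 10 = 0. total_sold = 10
  Event 2 (sale 4): sell min(4,0)=0. stock: 0 - 0 = 0. total_sold = 10
  Event 3 (adjust -2): 0 + -2 = 0 (clamped to 0)
  Event 4 (restock 40): 0 + 40 = 40
  Event 5 (sale 5): sell min(5,40)=5. stock: 40 - 5 = 35. total_sold = 15
  Event 6 (sale 19): sell min(19,35)=19. stock: 35 - 19 = 16. total_sold = 34
  Event 7 (restock 39): 16 + 39 = 55
  Event 8 (restock 26): 55 + 26 = 81
  Event 9 (restock 40): 81 + 40 = 121
  Event 10 (restock 18): 121 + 18 = 139
  Event 11 (restock 25): 139 + 25 = 164
  Event 12 (sale 5): sell min(5,164)=5. stock: 164 - 5 = 159. total_sold = 39
  Event 13 (adjust +7): 159 + 7 = 166
Final: stock = 166, total_sold = 39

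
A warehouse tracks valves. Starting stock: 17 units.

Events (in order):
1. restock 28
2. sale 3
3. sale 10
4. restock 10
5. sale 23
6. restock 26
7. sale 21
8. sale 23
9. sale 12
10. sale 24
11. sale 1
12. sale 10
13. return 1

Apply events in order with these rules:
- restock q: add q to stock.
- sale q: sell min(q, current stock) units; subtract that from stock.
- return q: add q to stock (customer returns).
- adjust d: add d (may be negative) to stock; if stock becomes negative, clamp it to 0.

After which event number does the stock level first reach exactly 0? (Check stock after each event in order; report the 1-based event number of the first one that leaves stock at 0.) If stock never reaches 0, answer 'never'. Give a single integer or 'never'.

Processing events:
Start: stock = 17
  Event 1 (restock 28): 17 + 28 = 45
  Event 2 (sale 3): sell min(3,45)=3. stock: 45 - 3 = 42. total_sold = 3
  Event 3 (sale 10): sell min(10,42)=10. stock: 42 - 10 = 32. total_sold = 13
  Event 4 (restock 10): 32 + 10 = 42
  Event 5 (sale 23): sell min(23,42)=23. stock: 42 - 23 = 19. total_sold = 36
  Event 6 (restock 26): 19 + 26 = 45
  Event 7 (sale 21): sell min(21,45)=21. stock: 45 - 21 = 24. total_sold = 57
  Event 8 (sale 23): sell min(23,24)=23. stock: 24 - 23 = 1. total_sold = 80
  Event 9 (sale 12): sell min(12,1)=1. stock: 1 - 1 = 0. total_sold = 81
  Event 10 (sale 24): sell min(24,0)=0. stock: 0 - 0 = 0. total_sold = 81
  Event 11 (sale 1): sell min(1,0)=0. stock: 0 - 0 = 0. total_sold = 81
  Event 12 (sale 10): sell min(10,0)=0. stock: 0 - 0 = 0. total_sold = 81
  Event 13 (return 1): 0 + 1 = 1
Final: stock = 1, total_sold = 81

First zero at event 9.

Answer: 9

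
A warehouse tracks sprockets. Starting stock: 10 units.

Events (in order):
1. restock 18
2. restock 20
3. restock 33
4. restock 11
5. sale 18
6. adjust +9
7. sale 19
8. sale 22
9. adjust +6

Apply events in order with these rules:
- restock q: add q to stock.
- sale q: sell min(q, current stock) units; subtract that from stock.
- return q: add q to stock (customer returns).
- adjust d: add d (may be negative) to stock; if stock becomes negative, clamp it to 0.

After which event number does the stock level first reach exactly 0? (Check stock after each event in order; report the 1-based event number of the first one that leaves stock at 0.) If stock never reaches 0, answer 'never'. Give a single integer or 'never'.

Processing events:
Start: stock = 10
  Event 1 (restock 18): 10 + 18 = 28
  Event 2 (restock 20): 28 + 20 = 48
  Event 3 (restock 33): 48 + 33 = 81
  Event 4 (restock 11): 81 + 11 = 92
  Event 5 (sale 18): sell min(18,92)=18. stock: 92 - 18 = 74. total_sold = 18
  Event 6 (adjust +9): 74 + 9 = 83
  Event 7 (sale 19): sell min(19,83)=19. stock: 83 - 19 = 64. total_sold = 37
  Event 8 (sale 22): sell min(22,64)=22. stock: 64 - 22 = 42. total_sold = 59
  Event 9 (adjust +6): 42 + 6 = 48
Final: stock = 48, total_sold = 59

Stock never reaches 0.

Answer: never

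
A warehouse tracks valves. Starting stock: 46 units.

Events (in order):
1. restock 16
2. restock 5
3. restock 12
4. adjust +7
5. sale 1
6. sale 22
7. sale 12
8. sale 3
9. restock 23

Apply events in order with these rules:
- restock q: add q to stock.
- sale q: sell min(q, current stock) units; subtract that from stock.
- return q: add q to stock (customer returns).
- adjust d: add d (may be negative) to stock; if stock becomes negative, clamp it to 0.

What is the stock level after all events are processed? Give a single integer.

Processing events:
Start: stock = 46
  Event 1 (restock 16): 46 + 16 = 62
  Event 2 (restock 5): 62 + 5 = 67
  Event 3 (restock 12): 67 + 12 = 79
  Event 4 (adjust +7): 79 + 7 = 86
  Event 5 (sale 1): sell min(1,86)=1. stock: 86 - 1 = 85. total_sold = 1
  Event 6 (sale 22): sell min(22,85)=22. stock: 85 - 22 = 63. total_sold = 23
  Event 7 (sale 12): sell min(12,63)=12. stock: 63 - 12 = 51. total_sold = 35
  Event 8 (sale 3): sell min(3,51)=3. stock: 51 - 3 = 48. total_sold = 38
  Event 9 (restock 23): 48 + 23 = 71
Final: stock = 71, total_sold = 38

Answer: 71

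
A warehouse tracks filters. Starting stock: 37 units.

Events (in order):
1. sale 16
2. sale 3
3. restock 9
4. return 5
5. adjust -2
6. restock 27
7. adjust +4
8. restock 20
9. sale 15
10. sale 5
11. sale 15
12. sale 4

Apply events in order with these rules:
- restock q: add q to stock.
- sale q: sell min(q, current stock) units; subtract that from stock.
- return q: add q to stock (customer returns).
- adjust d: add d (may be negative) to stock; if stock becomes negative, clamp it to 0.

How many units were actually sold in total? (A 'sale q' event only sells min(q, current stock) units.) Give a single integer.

Processing events:
Start: stock = 37
  Event 1 (sale 16): sell min(16,37)=16. stock: 37 - 16 = 21. total_sold = 16
  Event 2 (sale 3): sell min(3,21)=3. stock: 21 - 3 = 18. total_sold = 19
  Event 3 (restock 9): 18 + 9 = 27
  Event 4 (return 5): 27 + 5 = 32
  Event 5 (adjust -2): 32 + -2 = 30
  Event 6 (restock 27): 30 + 27 = 57
  Event 7 (adjust +4): 57 + 4 = 61
  Event 8 (restock 20): 61 + 20 = 81
  Event 9 (sale 15): sell min(15,81)=15. stock: 81 - 15 = 66. total_sold = 34
  Event 10 (sale 5): sell min(5,66)=5. stock: 66 - 5 = 61. total_sold = 39
  Event 11 (sale 15): sell min(15,61)=15. stock: 61 - 15 = 46. total_sold = 54
  Event 12 (sale 4): sell min(4,46)=4. stock: 46 - 4 = 42. total_sold = 58
Final: stock = 42, total_sold = 58

Answer: 58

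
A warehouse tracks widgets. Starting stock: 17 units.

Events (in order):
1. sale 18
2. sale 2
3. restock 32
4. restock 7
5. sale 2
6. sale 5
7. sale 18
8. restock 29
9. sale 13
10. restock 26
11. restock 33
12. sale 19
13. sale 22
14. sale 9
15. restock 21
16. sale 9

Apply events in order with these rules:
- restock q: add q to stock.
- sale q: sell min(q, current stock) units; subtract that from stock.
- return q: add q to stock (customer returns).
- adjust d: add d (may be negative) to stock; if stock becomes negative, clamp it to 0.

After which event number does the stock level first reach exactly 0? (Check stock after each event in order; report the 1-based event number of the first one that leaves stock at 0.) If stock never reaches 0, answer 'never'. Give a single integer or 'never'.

Processing events:
Start: stock = 17
  Event 1 (sale 18): sell min(18,17)=17. stock: 17 - 17 = 0. total_sold = 17
  Event 2 (sale 2): sell min(2,0)=0. stock: 0 - 0 = 0. total_sold = 17
  Event 3 (restock 32): 0 + 32 = 32
  Event 4 (restock 7): 32 + 7 = 39
  Event 5 (sale 2): sell min(2,39)=2. stock: 39 - 2 = 37. total_sold = 19
  Event 6 (sale 5): sell min(5,37)=5. stock: 37 - 5 = 32. total_sold = 24
  Event 7 (sale 18): sell min(18,32)=18. stock: 32 - 18 = 14. total_sold = 42
  Event 8 (restock 29): 14 + 29 = 43
  Event 9 (sale 13): sell min(13,43)=13. stock: 43 - 13 = 30. total_sold = 55
  Event 10 (restock 26): 30 + 26 = 56
  Event 11 (restock 33): 56 + 33 = 89
  Event 12 (sale 19): sell min(19,89)=19. stock: 89 - 19 = 70. total_sold = 74
  Event 13 (sale 22): sell min(22,70)=22. stock: 70 - 22 = 48. total_sold = 96
  Event 14 (sale 9): sell min(9,48)=9. stock: 48 - 9 = 39. total_sold = 105
  Event 15 (restock 21): 39 + 21 = 60
  Event 16 (sale 9): sell min(9,60)=9. stock: 60 - 9 = 51. total_sold = 114
Final: stock = 51, total_sold = 114

First zero at event 1.

Answer: 1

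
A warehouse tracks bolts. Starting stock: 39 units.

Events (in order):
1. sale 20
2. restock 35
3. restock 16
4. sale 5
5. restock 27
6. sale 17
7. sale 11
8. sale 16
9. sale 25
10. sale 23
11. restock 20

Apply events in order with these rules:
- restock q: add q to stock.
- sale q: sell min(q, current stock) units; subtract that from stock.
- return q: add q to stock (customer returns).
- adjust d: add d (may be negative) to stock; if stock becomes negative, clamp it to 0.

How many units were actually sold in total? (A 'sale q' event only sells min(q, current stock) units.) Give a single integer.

Processing events:
Start: stock = 39
  Event 1 (sale 20): sell min(20,39)=20. stock: 39 - 20 = 19. total_sold = 20
  Event 2 (restock 35): 19 + 35 = 54
  Event 3 (restock 16): 54 + 16 = 70
  Event 4 (sale 5): sell min(5,70)=5. stock: 70 - 5 = 65. total_sold = 25
  Event 5 (restock 27): 65 + 27 = 92
  Event 6 (sale 17): sell min(17,92)=17. stock: 92 - 17 = 75. total_sold = 42
  Event 7 (sale 11): sell min(11,75)=11. stock: 75 - 11 = 64. total_sold = 53
  Event 8 (sale 16): sell min(16,64)=16. stock: 64 - 16 = 48. total_sold = 69
  Event 9 (sale 25): sell min(25,48)=25. stock: 48 - 25 = 23. total_sold = 94
  Event 10 (sale 23): sell min(23,23)=23. stock: 23 - 23 = 0. total_sold = 117
  Event 11 (restock 20): 0 + 20 = 20
Final: stock = 20, total_sold = 117

Answer: 117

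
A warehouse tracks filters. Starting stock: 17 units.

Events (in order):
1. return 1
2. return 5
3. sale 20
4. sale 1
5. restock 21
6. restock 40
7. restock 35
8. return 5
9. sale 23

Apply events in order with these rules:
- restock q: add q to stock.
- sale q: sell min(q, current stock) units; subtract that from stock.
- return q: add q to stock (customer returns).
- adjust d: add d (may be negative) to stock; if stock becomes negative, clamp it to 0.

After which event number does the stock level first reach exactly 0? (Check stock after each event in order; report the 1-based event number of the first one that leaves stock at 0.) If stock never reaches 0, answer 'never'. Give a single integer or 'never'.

Answer: never

Derivation:
Processing events:
Start: stock = 17
  Event 1 (return 1): 17 + 1 = 18
  Event 2 (return 5): 18 + 5 = 23
  Event 3 (sale 20): sell min(20,23)=20. stock: 23 - 20 = 3. total_sold = 20
  Event 4 (sale 1): sell min(1,3)=1. stock: 3 - 1 = 2. total_sold = 21
  Event 5 (restock 21): 2 + 21 = 23
  Event 6 (restock 40): 23 + 40 = 63
  Event 7 (restock 35): 63 + 35 = 98
  Event 8 (return 5): 98 + 5 = 103
  Event 9 (sale 23): sell min(23,103)=23. stock: 103 - 23 = 80. total_sold = 44
Final: stock = 80, total_sold = 44

Stock never reaches 0.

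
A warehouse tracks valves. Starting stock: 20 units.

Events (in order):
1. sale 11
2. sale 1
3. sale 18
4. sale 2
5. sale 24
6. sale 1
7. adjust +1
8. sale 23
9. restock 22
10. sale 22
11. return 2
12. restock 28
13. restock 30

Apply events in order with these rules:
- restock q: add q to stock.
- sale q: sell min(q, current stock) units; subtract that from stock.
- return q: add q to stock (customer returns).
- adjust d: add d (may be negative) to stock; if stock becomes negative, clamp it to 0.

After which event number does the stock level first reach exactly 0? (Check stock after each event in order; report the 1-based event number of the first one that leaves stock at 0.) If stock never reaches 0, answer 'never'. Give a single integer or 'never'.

Processing events:
Start: stock = 20
  Event 1 (sale 11): sell min(11,20)=11. stock: 20 - 11 = 9. total_sold = 11
  Event 2 (sale 1): sell min(1,9)=1. stock: 9 - 1 = 8. total_sold = 12
  Event 3 (sale 18): sell min(18,8)=8. stock: 8 - 8 = 0. total_sold = 20
  Event 4 (sale 2): sell min(2,0)=0. stock: 0 - 0 = 0. total_sold = 20
  Event 5 (sale 24): sell min(24,0)=0. stock: 0 - 0 = 0. total_sold = 20
  Event 6 (sale 1): sell min(1,0)=0. stock: 0 - 0 = 0. total_sold = 20
  Event 7 (adjust +1): 0 + 1 = 1
  Event 8 (sale 23): sell min(23,1)=1. stock: 1 - 1 = 0. total_sold = 21
  Event 9 (restock 22): 0 + 22 = 22
  Event 10 (sale 22): sell min(22,22)=22. stock: 22 - 22 = 0. total_sold = 43
  Event 11 (return 2): 0 + 2 = 2
  Event 12 (restock 28): 2 + 28 = 30
  Event 13 (restock 30): 30 + 30 = 60
Final: stock = 60, total_sold = 43

First zero at event 3.

Answer: 3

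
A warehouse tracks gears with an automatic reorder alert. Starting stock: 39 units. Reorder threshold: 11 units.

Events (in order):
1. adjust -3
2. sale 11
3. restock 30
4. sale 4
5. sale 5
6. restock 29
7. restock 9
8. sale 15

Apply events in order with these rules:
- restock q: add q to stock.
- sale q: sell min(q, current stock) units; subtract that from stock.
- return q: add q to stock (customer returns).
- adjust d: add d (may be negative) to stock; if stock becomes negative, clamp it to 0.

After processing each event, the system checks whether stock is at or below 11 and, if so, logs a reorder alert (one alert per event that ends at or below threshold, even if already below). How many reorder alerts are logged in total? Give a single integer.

Processing events:
Start: stock = 39
  Event 1 (adjust -3): 39 + -3 = 36
  Event 2 (sale 11): sell min(11,36)=11. stock: 36 - 11 = 25. total_sold = 11
  Event 3 (restock 30): 25 + 30 = 55
  Event 4 (sale 4): sell min(4,55)=4. stock: 55 - 4 = 51. total_sold = 15
  Event 5 (sale 5): sell min(5,51)=5. stock: 51 - 5 = 46. total_sold = 20
  Event 6 (restock 29): 46 + 29 = 75
  Event 7 (restock 9): 75 + 9 = 84
  Event 8 (sale 15): sell min(15,84)=15. stock: 84 - 15 = 69. total_sold = 35
Final: stock = 69, total_sold = 35

Checking against threshold 11:
  After event 1: stock=36 > 11
  After event 2: stock=25 > 11
  After event 3: stock=55 > 11
  After event 4: stock=51 > 11
  After event 5: stock=46 > 11
  After event 6: stock=75 > 11
  After event 7: stock=84 > 11
  After event 8: stock=69 > 11
Alert events: []. Count = 0

Answer: 0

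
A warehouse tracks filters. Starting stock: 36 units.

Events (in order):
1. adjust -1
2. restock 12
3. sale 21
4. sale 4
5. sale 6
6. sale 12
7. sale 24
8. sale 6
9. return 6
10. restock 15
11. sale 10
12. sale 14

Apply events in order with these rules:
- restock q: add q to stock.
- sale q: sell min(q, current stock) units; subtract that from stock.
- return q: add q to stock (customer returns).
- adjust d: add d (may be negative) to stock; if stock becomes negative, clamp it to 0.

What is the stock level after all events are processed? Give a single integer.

Answer: 0

Derivation:
Processing events:
Start: stock = 36
  Event 1 (adjust -1): 36 + -1 = 35
  Event 2 (restock 12): 35 + 12 = 47
  Event 3 (sale 21): sell min(21,47)=21. stock: 47 - 21 = 26. total_sold = 21
  Event 4 (sale 4): sell min(4,26)=4. stock: 26 - 4 = 22. total_sold = 25
  Event 5 (sale 6): sell min(6,22)=6. stock: 22 - 6 = 16. total_sold = 31
  Event 6 (sale 12): sell min(12,16)=12. stock: 16 - 12 = 4. total_sold = 43
  Event 7 (sale 24): sell min(24,4)=4. stock: 4 - 4 = 0. total_sold = 47
  Event 8 (sale 6): sell min(6,0)=0. stock: 0 - 0 = 0. total_sold = 47
  Event 9 (return 6): 0 + 6 = 6
  Event 10 (restock 15): 6 + 15 = 21
  Event 11 (sale 10): sell min(10,21)=10. stock: 21 - 10 = 11. total_sold = 57
  Event 12 (sale 14): sell min(14,11)=11. stock: 11 - 11 = 0. total_sold = 68
Final: stock = 0, total_sold = 68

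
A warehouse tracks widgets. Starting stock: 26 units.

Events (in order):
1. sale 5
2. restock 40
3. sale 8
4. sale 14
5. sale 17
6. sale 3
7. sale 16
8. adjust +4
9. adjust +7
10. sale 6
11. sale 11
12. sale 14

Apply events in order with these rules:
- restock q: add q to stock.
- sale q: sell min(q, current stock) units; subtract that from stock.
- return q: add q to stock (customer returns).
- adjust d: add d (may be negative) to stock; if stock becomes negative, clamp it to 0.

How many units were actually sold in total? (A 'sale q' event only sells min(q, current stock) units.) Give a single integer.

Answer: 77

Derivation:
Processing events:
Start: stock = 26
  Event 1 (sale 5): sell min(5,26)=5. stock: 26 - 5 = 21. total_sold = 5
  Event 2 (restock 40): 21 + 40 = 61
  Event 3 (sale 8): sell min(8,61)=8. stock: 61 - 8 = 53. total_sold = 13
  Event 4 (sale 14): sell min(14,53)=14. stock: 53 - 14 = 39. total_sold = 27
  Event 5 (sale 17): sell min(17,39)=17. stock: 39 - 17 = 22. total_sold = 44
  Event 6 (sale 3): sell min(3,22)=3. stock: 22 - 3 = 19. total_sold = 47
  Event 7 (sale 16): sell min(16,19)=16. stock: 19 - 16 = 3. total_sold = 63
  Event 8 (adjust +4): 3 + 4 = 7
  Event 9 (adjust +7): 7 + 7 = 14
  Event 10 (sale 6): sell min(6,14)=6. stock: 14 - 6 = 8. total_sold = 69
  Event 11 (sale 11): sell min(11,8)=8. stock: 8 - 8 = 0. total_sold = 77
  Event 12 (sale 14): sell min(14,0)=0. stock: 0 - 0 = 0. total_sold = 77
Final: stock = 0, total_sold = 77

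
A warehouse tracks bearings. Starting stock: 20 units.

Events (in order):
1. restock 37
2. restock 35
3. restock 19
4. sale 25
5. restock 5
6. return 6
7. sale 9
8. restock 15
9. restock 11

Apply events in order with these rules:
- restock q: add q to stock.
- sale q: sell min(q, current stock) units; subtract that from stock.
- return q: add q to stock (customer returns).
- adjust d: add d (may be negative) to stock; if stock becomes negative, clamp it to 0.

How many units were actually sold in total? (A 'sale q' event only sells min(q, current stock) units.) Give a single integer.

Answer: 34

Derivation:
Processing events:
Start: stock = 20
  Event 1 (restock 37): 20 + 37 = 57
  Event 2 (restock 35): 57 + 35 = 92
  Event 3 (restock 19): 92 + 19 = 111
  Event 4 (sale 25): sell min(25,111)=25. stock: 111 - 25 = 86. total_sold = 25
  Event 5 (restock 5): 86 + 5 = 91
  Event 6 (return 6): 91 + 6 = 97
  Event 7 (sale 9): sell min(9,97)=9. stock: 97 - 9 = 88. total_sold = 34
  Event 8 (restock 15): 88 + 15 = 103
  Event 9 (restock 11): 103 + 11 = 114
Final: stock = 114, total_sold = 34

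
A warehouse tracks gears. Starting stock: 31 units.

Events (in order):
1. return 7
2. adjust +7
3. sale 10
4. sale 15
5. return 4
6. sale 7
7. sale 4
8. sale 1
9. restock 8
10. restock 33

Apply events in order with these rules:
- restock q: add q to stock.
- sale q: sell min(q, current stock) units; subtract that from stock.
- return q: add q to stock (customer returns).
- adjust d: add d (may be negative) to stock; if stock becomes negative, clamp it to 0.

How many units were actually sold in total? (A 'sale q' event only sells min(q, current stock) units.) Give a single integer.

Processing events:
Start: stock = 31
  Event 1 (return 7): 31 + 7 = 38
  Event 2 (adjust +7): 38 + 7 = 45
  Event 3 (sale 10): sell min(10,45)=10. stock: 45 - 10 = 35. total_sold = 10
  Event 4 (sale 15): sell min(15,35)=15. stock: 35 - 15 = 20. total_sold = 25
  Event 5 (return 4): 20 + 4 = 24
  Event 6 (sale 7): sell min(7,24)=7. stock: 24 - 7 = 17. total_sold = 32
  Event 7 (sale 4): sell min(4,17)=4. stock: 17 - 4 = 13. total_sold = 36
  Event 8 (sale 1): sell min(1,13)=1. stock: 13 - 1 = 12. total_sold = 37
  Event 9 (restock 8): 12 + 8 = 20
  Event 10 (restock 33): 20 + 33 = 53
Final: stock = 53, total_sold = 37

Answer: 37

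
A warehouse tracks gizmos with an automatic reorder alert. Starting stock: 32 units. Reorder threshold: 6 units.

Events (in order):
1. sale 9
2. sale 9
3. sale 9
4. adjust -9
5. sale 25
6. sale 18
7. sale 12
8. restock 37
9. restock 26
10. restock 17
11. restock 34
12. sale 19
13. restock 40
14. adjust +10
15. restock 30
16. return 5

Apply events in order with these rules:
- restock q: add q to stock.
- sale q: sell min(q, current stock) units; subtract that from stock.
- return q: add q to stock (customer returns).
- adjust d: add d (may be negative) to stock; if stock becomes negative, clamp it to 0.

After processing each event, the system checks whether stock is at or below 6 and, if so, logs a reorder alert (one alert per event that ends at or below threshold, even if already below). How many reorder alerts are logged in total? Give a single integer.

Answer: 5

Derivation:
Processing events:
Start: stock = 32
  Event 1 (sale 9): sell min(9,32)=9. stock: 32 - 9 = 23. total_sold = 9
  Event 2 (sale 9): sell min(9,23)=9. stock: 23 - 9 = 14. total_sold = 18
  Event 3 (sale 9): sell min(9,14)=9. stock: 14 - 9 = 5. total_sold = 27
  Event 4 (adjust -9): 5 + -9 = 0 (clamped to 0)
  Event 5 (sale 25): sell min(25,0)=0. stock: 0 - 0 = 0. total_sold = 27
  Event 6 (sale 18): sell min(18,0)=0. stock: 0 - 0 = 0. total_sold = 27
  Event 7 (sale 12): sell min(12,0)=0. stock: 0 - 0 = 0. total_sold = 27
  Event 8 (restock 37): 0 + 37 = 37
  Event 9 (restock 26): 37 + 26 = 63
  Event 10 (restock 17): 63 + 17 = 80
  Event 11 (restock 34): 80 + 34 = 114
  Event 12 (sale 19): sell min(19,114)=19. stock: 114 - 19 = 95. total_sold = 46
  Event 13 (restock 40): 95 + 40 = 135
  Event 14 (adjust +10): 135 + 10 = 145
  Event 15 (restock 30): 145 + 30 = 175
  Event 16 (return 5): 175 + 5 = 180
Final: stock = 180, total_sold = 46

Checking against threshold 6:
  After event 1: stock=23 > 6
  After event 2: stock=14 > 6
  After event 3: stock=5 <= 6 -> ALERT
  After event 4: stock=0 <= 6 -> ALERT
  After event 5: stock=0 <= 6 -> ALERT
  After event 6: stock=0 <= 6 -> ALERT
  After event 7: stock=0 <= 6 -> ALERT
  After event 8: stock=37 > 6
  After event 9: stock=63 > 6
  After event 10: stock=80 > 6
  After event 11: stock=114 > 6
  After event 12: stock=95 > 6
  After event 13: stock=135 > 6
  After event 14: stock=145 > 6
  After event 15: stock=175 > 6
  After event 16: stock=180 > 6
Alert events: [3, 4, 5, 6, 7]. Count = 5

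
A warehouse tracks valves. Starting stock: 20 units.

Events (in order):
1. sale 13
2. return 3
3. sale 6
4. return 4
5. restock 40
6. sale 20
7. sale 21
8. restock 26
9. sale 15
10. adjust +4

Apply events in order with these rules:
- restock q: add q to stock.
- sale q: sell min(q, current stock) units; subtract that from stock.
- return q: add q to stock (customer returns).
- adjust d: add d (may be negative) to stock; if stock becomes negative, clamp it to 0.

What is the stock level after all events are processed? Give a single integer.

Answer: 22

Derivation:
Processing events:
Start: stock = 20
  Event 1 (sale 13): sell min(13,20)=13. stock: 20 - 13 = 7. total_sold = 13
  Event 2 (return 3): 7 + 3 = 10
  Event 3 (sale 6): sell min(6,10)=6. stock: 10 - 6 = 4. total_sold = 19
  Event 4 (return 4): 4 + 4 = 8
  Event 5 (restock 40): 8 + 40 = 48
  Event 6 (sale 20): sell min(20,48)=20. stock: 48 - 20 = 28. total_sold = 39
  Event 7 (sale 21): sell min(21,28)=21. stock: 28 - 21 = 7. total_sold = 60
  Event 8 (restock 26): 7 + 26 = 33
  Event 9 (sale 15): sell min(15,33)=15. stock: 33 - 15 = 18. total_sold = 75
  Event 10 (adjust +4): 18 + 4 = 22
Final: stock = 22, total_sold = 75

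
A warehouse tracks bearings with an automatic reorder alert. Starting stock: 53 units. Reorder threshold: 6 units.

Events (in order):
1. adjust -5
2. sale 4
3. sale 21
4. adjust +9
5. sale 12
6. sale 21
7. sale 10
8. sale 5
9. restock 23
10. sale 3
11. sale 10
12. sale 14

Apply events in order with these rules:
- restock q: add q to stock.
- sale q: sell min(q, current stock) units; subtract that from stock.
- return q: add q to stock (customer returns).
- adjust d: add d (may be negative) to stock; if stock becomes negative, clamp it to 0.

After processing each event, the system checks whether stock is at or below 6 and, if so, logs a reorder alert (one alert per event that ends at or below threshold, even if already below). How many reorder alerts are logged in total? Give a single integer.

Answer: 4

Derivation:
Processing events:
Start: stock = 53
  Event 1 (adjust -5): 53 + -5 = 48
  Event 2 (sale 4): sell min(4,48)=4. stock: 48 - 4 = 44. total_sold = 4
  Event 3 (sale 21): sell min(21,44)=21. stock: 44 - 21 = 23. total_sold = 25
  Event 4 (adjust +9): 23 + 9 = 32
  Event 5 (sale 12): sell min(12,32)=12. stock: 32 - 12 = 20. total_sold = 37
  Event 6 (sale 21): sell min(21,20)=20. stock: 20 - 20 = 0. total_sold = 57
  Event 7 (sale 10): sell min(10,0)=0. stock: 0 - 0 = 0. total_sold = 57
  Event 8 (sale 5): sell min(5,0)=0. stock: 0 - 0 = 0. total_sold = 57
  Event 9 (restock 23): 0 + 23 = 23
  Event 10 (sale 3): sell min(3,23)=3. stock: 23 - 3 = 20. total_sold = 60
  Event 11 (sale 10): sell min(10,20)=10. stock: 20 - 10 = 10. total_sold = 70
  Event 12 (sale 14): sell min(14,10)=10. stock: 10 - 10 = 0. total_sold = 80
Final: stock = 0, total_sold = 80

Checking against threshold 6:
  After event 1: stock=48 > 6
  After event 2: stock=44 > 6
  After event 3: stock=23 > 6
  After event 4: stock=32 > 6
  After event 5: stock=20 > 6
  After event 6: stock=0 <= 6 -> ALERT
  After event 7: stock=0 <= 6 -> ALERT
  After event 8: stock=0 <= 6 -> ALERT
  After event 9: stock=23 > 6
  After event 10: stock=20 > 6
  After event 11: stock=10 > 6
  After event 12: stock=0 <= 6 -> ALERT
Alert events: [6, 7, 8, 12]. Count = 4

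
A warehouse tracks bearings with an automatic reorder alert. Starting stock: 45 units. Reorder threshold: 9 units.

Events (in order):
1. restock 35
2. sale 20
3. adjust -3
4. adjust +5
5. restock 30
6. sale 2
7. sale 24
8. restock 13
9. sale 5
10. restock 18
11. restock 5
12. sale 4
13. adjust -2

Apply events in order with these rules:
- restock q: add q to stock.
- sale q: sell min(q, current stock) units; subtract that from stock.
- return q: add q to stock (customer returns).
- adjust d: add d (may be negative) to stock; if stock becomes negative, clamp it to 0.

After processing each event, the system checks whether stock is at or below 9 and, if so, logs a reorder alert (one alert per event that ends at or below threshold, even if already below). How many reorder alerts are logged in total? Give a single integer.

Processing events:
Start: stock = 45
  Event 1 (restock 35): 45 + 35 = 80
  Event 2 (sale 20): sell min(20,80)=20. stock: 80 - 20 = 60. total_sold = 20
  Event 3 (adjust -3): 60 + -3 = 57
  Event 4 (adjust +5): 57 + 5 = 62
  Event 5 (restock 30): 62 + 30 = 92
  Event 6 (sale 2): sell min(2,92)=2. stock: 92 - 2 = 90. total_sold = 22
  Event 7 (sale 24): sell min(24,90)=24. stock: 90 - 24 = 66. total_sold = 46
  Event 8 (restock 13): 66 + 13 = 79
  Event 9 (sale 5): sell min(5,79)=5. stock: 79 - 5 = 74. total_sold = 51
  Event 10 (restock 18): 74 + 18 = 92
  Event 11 (restock 5): 92 + 5 = 97
  Event 12 (sale 4): sell min(4,97)=4. stock: 97 - 4 = 93. total_sold = 55
  Event 13 (adjust -2): 93 + -2 = 91
Final: stock = 91, total_sold = 55

Checking against threshold 9:
  After event 1: stock=80 > 9
  After event 2: stock=60 > 9
  After event 3: stock=57 > 9
  After event 4: stock=62 > 9
  After event 5: stock=92 > 9
  After event 6: stock=90 > 9
  After event 7: stock=66 > 9
  After event 8: stock=79 > 9
  After event 9: stock=74 > 9
  After event 10: stock=92 > 9
  After event 11: stock=97 > 9
  After event 12: stock=93 > 9
  After event 13: stock=91 > 9
Alert events: []. Count = 0

Answer: 0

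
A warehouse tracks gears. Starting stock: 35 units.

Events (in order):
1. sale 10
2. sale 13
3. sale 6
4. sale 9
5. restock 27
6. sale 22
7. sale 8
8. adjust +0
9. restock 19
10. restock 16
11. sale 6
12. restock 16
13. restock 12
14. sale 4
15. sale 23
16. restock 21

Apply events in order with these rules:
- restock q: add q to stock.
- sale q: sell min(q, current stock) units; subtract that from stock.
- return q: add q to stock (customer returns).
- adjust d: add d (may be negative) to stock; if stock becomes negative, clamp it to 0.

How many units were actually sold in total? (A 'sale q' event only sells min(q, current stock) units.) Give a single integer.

Processing events:
Start: stock = 35
  Event 1 (sale 10): sell min(10,35)=10. stock: 35 - 10 = 25. total_sold = 10
  Event 2 (sale 13): sell min(13,25)=13. stock: 25 - 13 = 12. total_sold = 23
  Event 3 (sale 6): sell min(6,12)=6. stock: 12 - 6 = 6. total_sold = 29
  Event 4 (sale 9): sell min(9,6)=6. stock: 6 - 6 = 0. total_sold = 35
  Event 5 (restock 27): 0 + 27 = 27
  Event 6 (sale 22): sell min(22,27)=22. stock: 27 - 22 = 5. total_sold = 57
  Event 7 (sale 8): sell min(8,5)=5. stock: 5 - 5 = 0. total_sold = 62
  Event 8 (adjust +0): 0 + 0 = 0
  Event 9 (restock 19): 0 + 19 = 19
  Event 10 (restock 16): 19 + 16 = 35
  Event 11 (sale 6): sell min(6,35)=6. stock: 35 - 6 = 29. total_sold = 68
  Event 12 (restock 16): 29 + 16 = 45
  Event 13 (restock 12): 45 + 12 = 57
  Event 14 (sale 4): sell min(4,57)=4. stock: 57 - 4 = 53. total_sold = 72
  Event 15 (sale 23): sell min(23,53)=23. stock: 53 - 23 = 30. total_sold = 95
  Event 16 (restock 21): 30 + 21 = 51
Final: stock = 51, total_sold = 95

Answer: 95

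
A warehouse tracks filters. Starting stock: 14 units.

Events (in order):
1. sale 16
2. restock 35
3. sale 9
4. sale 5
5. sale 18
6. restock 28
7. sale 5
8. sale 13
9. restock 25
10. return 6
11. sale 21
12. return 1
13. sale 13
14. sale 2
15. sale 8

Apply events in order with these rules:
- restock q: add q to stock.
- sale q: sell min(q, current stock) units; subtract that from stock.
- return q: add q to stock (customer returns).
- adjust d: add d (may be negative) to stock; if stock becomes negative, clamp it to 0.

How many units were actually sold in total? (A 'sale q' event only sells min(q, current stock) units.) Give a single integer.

Answer: 108

Derivation:
Processing events:
Start: stock = 14
  Event 1 (sale 16): sell min(16,14)=14. stock: 14 - 14 = 0. total_sold = 14
  Event 2 (restock 35): 0 + 35 = 35
  Event 3 (sale 9): sell min(9,35)=9. stock: 35 - 9 = 26. total_sold = 23
  Event 4 (sale 5): sell min(5,26)=5. stock: 26 - 5 = 21. total_sold = 28
  Event 5 (sale 18): sell min(18,21)=18. stock: 21 - 18 = 3. total_sold = 46
  Event 6 (restock 28): 3 + 28 = 31
  Event 7 (sale 5): sell min(5,31)=5. stock: 31 - 5 = 26. total_sold = 51
  Event 8 (sale 13): sell min(13,26)=13. stock: 26 - 13 = 13. total_sold = 64
  Event 9 (restock 25): 13 + 25 = 38
  Event 10 (return 6): 38 + 6 = 44
  Event 11 (sale 21): sell min(21,44)=21. stock: 44 - 21 = 23. total_sold = 85
  Event 12 (return 1): 23 + 1 = 24
  Event 13 (sale 13): sell min(13,24)=13. stock: 24 - 13 = 11. total_sold = 98
  Event 14 (sale 2): sell min(2,11)=2. stock: 11 - 2 = 9. total_sold = 100
  Event 15 (sale 8): sell min(8,9)=8. stock: 9 - 8 = 1. total_sold = 108
Final: stock = 1, total_sold = 108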